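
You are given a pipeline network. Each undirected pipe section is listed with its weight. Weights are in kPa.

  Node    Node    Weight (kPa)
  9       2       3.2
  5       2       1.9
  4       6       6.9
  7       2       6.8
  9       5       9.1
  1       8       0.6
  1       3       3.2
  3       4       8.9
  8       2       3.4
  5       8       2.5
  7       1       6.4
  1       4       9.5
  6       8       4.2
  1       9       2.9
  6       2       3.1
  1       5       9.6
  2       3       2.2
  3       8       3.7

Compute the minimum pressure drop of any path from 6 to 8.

4.2 kPa

Running Dijkstra from 6:
6: 0
2: 3.1  (via 6)
8: 4.2  (via 6)
Shortest route: 6 → 8 = 4.2 kPa.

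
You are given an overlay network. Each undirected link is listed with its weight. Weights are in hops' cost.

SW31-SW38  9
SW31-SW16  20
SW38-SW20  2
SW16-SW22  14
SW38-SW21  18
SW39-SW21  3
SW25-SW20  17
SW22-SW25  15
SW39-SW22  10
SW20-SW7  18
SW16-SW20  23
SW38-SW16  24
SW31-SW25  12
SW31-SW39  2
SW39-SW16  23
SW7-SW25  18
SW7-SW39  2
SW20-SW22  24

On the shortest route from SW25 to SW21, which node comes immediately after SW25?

SW31

Compare a few routes:
SW25 → SW31 → SW39 → SW21: 12+2+3 = 17
SW25 → SW7 → SW39 → SW21: 18+2+3 = 23
The minimum is 17 hops' cost via SW25 → SW31 → SW39 → SW21.
So from SW25 the first move is to SW31.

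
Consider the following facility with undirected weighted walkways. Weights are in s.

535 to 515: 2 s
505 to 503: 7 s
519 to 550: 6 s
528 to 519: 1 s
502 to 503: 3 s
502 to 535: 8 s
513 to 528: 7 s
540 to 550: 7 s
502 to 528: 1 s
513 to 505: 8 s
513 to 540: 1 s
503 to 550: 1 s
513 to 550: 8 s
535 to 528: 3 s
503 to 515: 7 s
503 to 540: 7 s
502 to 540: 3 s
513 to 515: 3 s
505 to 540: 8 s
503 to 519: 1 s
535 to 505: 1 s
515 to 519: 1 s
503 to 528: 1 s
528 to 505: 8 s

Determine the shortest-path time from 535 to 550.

5 s

Candidate routes:
535 → 528 → 502 → 503 → 550: 3+1+3+1 = 8
535 → 515 → 519 → 503 → 550: 2+1+1+1 = 5
535 → 515 → 519 → 528 → 503 → 550: 2+1+1+1+1 = 6
535 → 528 → 519 → 503 → 550: 3+1+1+1 = 6
The minimum is 5 s via 535 → 515 → 519 → 503 → 550.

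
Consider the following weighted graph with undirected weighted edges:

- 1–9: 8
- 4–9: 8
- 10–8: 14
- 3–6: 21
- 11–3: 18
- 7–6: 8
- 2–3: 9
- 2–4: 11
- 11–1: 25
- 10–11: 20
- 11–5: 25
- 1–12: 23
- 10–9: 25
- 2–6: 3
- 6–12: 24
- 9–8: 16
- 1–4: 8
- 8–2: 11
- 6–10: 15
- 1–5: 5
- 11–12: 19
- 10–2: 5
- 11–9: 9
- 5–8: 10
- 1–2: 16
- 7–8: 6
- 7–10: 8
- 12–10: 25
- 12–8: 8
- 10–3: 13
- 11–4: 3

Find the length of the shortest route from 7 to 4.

22

Compare a few routes:
7–8–2–4: 6+11+11 = 28
7–10–2–4: 8+5+11 = 24
7–8–5–1–4: 6+10+5+8 = 29
7–6–2–4: 8+3+11 = 22
Cheapest is 7–6–2–4 at 22.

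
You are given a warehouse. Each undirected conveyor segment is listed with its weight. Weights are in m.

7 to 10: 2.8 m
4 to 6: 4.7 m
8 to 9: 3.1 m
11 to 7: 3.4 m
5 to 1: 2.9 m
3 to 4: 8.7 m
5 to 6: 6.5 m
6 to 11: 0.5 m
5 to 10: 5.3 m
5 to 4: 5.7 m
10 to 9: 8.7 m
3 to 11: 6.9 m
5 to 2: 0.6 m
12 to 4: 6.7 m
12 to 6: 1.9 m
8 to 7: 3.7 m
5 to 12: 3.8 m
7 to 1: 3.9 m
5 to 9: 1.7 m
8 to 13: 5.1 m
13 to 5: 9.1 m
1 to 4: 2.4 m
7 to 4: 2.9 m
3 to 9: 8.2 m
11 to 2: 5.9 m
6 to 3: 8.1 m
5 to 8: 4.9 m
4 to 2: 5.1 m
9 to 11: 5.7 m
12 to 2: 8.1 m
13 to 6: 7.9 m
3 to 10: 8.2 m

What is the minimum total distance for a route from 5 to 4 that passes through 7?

9.7 m

Shortest 5→7: 5 → 1 → 7 = 6.8
Shortest 7→4: 7 → 4 = 2.9
Total via 7: 6.8 + 2.9 = 9.7 m.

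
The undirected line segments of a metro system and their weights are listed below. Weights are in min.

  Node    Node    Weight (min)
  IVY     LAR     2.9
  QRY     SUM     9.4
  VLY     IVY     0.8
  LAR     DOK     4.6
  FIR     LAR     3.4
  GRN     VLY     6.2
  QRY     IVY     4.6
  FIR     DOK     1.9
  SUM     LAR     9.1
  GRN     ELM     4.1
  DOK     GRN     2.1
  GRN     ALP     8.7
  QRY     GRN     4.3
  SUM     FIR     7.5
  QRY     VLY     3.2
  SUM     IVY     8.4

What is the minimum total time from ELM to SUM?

Candidate routes:
ELM → GRN → DOK → FIR → SUM: 4.1+2.1+1.9+7.5 = 15.6
ELM → GRN → QRY → SUM: 4.1+4.3+9.4 = 17.8
The minimum is 15.6 min via ELM → GRN → DOK → FIR → SUM.

15.6 min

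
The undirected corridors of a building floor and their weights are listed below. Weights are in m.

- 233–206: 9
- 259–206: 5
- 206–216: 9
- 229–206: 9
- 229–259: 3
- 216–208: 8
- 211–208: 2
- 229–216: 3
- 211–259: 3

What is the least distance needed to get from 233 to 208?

19 m

Settle nodes by increasing distance from 233:
233: 0
206: 9  (via 233)
259: 14  (via 206)
229: 17  (via 259)
211: 17  (via 259)
216: 18  (via 206)
208: 19  (via 211)
Shortest route: 233 → 206 → 259 → 211 → 208 = 19 m.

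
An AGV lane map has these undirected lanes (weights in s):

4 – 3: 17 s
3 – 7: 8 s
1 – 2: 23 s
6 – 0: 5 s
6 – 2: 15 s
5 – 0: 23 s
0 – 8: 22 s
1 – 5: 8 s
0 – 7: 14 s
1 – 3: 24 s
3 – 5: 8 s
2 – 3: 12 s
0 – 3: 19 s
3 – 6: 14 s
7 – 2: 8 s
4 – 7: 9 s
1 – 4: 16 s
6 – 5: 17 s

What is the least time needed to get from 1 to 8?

52 s

Settle nodes by increasing distance from 1:
1: 0
5: 8  (via 1)
3: 16  (via 5)
4: 16  (via 1)
2: 23  (via 1)
7: 24  (via 3)
6: 25  (via 5)
0: 30  (via 6)
8: 52  (via 0)
Shortest route: 1 → 5 → 6 → 0 → 8 = 52 s.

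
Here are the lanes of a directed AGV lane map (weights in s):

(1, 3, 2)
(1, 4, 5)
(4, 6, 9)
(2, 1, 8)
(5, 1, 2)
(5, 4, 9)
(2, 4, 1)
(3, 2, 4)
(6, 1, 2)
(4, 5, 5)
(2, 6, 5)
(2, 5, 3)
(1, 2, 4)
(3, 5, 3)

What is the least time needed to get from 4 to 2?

Enumerating some paths:
4 - 6 - 1 - 2: 9+2+4 = 15
4 - 5 - 1 - 3 - 2: 5+2+2+4 = 13
4 - 5 - 1 - 2: 5+2+4 = 11
The minimum is 11 s via 4 - 5 - 1 - 2.

11 s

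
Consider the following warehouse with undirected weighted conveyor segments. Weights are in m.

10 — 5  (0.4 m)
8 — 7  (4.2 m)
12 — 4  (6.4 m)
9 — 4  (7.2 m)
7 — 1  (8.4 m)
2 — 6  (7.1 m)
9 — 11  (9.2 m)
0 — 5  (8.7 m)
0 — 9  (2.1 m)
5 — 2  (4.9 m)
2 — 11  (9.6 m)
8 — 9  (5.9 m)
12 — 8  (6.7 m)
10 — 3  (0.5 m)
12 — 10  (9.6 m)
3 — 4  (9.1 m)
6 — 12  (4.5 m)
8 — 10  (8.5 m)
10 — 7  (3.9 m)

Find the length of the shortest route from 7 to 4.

13.5 m

Shortest distances from 7:
7: 0
10: 3.9  (via 7)
8: 4.2  (via 7)
5: 4.3  (via 10)
3: 4.4  (via 10)
1: 8.4  (via 7)
2: 9.2  (via 5)
9: 10.1  (via 8)
12: 10.9  (via 8)
0: 12.2  (via 9)
4: 13.5  (via 3)
Shortest route: 7 → 10 → 3 → 4 = 13.5 m.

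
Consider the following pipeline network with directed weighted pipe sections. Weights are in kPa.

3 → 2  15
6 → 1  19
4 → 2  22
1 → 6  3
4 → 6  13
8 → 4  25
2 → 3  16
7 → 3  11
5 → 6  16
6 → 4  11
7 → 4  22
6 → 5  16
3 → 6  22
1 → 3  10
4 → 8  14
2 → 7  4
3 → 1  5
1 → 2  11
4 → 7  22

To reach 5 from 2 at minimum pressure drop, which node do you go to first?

7

Compare a few routes:
2–3–1–6–5: 16+5+3+16 = 40
2–7–3–1–6–5: 4+11+5+3+16 = 39
The minimum is 39 kPa via 2–7–3–1–6–5.
So from 2 the first move is to 7.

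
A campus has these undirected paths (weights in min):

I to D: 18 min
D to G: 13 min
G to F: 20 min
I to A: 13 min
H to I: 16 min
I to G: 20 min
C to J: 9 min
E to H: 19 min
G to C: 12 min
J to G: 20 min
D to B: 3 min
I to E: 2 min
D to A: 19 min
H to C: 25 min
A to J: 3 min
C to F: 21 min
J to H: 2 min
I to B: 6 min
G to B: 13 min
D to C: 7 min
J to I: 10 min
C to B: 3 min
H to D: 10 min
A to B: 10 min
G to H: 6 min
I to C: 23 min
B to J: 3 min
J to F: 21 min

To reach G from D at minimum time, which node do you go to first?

G

Candidate routes:
D–G: 13 = 13
D–B–J–H–G: 3+3+2+6 = 14
Cheapest is D–G at 13 min.
So from D the first move is to G.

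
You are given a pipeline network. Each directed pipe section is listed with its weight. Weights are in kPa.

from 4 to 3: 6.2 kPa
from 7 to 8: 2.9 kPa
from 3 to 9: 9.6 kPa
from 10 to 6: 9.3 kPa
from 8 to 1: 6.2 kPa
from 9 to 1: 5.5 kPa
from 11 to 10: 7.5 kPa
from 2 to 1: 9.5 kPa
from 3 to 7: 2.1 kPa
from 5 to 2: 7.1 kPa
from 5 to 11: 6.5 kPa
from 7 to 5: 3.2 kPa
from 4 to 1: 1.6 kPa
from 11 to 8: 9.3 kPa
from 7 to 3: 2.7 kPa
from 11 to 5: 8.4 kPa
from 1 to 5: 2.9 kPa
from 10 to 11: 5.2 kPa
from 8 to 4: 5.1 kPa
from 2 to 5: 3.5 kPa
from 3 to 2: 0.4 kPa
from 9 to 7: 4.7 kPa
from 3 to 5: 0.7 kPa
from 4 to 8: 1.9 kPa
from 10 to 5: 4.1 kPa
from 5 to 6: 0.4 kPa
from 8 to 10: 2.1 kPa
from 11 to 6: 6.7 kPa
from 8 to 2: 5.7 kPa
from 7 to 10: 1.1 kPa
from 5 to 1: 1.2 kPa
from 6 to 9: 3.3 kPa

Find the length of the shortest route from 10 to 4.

Compare a few routes:
10 - 11 - 8 - 4: 5.2+9.3+5.1 = 19.6
10 - 5 - 6 - 9 - 7 - 8 - 4: 4.1+0.4+3.3+4.7+2.9+5.1 = 20.5
10 - 5 - 11 - 8 - 4: 4.1+6.5+9.3+5.1 = 25
10 - 6 - 9 - 7 - 8 - 4: 9.3+3.3+4.7+2.9+5.1 = 25.3
Cheapest is 10 - 11 - 8 - 4 at 19.6 kPa.

19.6 kPa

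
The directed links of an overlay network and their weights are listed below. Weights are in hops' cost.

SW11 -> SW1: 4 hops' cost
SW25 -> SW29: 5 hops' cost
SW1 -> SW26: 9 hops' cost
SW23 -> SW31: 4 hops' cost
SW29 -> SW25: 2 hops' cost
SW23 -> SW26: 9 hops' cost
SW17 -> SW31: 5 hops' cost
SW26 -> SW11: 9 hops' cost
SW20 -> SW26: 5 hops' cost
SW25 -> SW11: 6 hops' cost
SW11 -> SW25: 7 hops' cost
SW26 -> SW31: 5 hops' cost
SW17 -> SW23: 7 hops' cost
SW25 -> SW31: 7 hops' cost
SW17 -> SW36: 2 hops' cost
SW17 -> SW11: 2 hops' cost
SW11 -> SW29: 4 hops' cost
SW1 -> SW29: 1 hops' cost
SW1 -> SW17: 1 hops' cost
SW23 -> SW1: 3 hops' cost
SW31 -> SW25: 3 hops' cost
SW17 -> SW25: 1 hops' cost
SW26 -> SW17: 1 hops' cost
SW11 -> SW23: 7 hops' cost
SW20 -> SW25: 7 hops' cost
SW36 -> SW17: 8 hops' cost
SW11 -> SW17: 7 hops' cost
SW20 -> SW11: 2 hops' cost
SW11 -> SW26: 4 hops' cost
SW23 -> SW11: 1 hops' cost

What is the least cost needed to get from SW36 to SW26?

Enumerating some paths:
SW36–SW17–SW11–SW26: 8+2+4 = 14
SW36–SW17–SW23–SW11–SW26: 8+7+1+4 = 20
SW36–SW17–SW25–SW11–SW26: 8+1+6+4 = 19
The minimum is 14 hops' cost via SW36–SW17–SW11–SW26.

14 hops' cost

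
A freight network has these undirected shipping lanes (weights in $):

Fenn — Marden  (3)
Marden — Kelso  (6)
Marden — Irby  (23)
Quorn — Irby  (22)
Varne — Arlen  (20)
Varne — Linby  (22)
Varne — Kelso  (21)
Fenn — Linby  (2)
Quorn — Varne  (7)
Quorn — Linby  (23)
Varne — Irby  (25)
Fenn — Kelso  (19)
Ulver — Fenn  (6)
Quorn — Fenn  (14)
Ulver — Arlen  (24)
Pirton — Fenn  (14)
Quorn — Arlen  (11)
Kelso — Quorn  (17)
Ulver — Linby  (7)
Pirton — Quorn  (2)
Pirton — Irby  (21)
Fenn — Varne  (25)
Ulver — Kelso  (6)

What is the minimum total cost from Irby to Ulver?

$32

Enumerating some paths:
Irby–Marden–Fenn–Linby–Ulver: 23+3+2+7 = 35
Irby–Marden–Fenn–Ulver: 23+3+6 = 32
Irby–Marden–Kelso–Ulver: 23+6+6 = 35
Irby–Pirton–Fenn–Ulver: 21+14+6 = 41
Cheapest is Irby–Marden–Fenn–Ulver at $32.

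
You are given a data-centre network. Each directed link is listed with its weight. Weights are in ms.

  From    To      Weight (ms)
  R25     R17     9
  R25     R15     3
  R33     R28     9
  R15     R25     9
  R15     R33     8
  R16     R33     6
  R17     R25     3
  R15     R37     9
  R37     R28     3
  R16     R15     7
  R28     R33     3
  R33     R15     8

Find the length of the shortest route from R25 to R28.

15 ms

Compare a few routes:
R25 → R15 → R37 → R28: 3+9+3 = 15
R25 → R15 → R33 → R28: 3+8+9 = 20
Cheapest is R25 → R15 → R37 → R28 at 15 ms.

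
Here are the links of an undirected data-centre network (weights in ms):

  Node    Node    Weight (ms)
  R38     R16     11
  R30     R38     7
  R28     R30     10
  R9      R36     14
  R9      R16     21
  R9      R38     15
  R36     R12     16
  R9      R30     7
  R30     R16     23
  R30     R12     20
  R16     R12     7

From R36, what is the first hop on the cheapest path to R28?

R9

Candidate routes:
R36 → R9 → R30 → R28: 14+7+10 = 31
R36 → R9 → R38 → R30 → R28: 14+15+7+10 = 46
Cheapest is R36 → R9 → R30 → R28 at 31 ms.
So from R36 the first move is to R9.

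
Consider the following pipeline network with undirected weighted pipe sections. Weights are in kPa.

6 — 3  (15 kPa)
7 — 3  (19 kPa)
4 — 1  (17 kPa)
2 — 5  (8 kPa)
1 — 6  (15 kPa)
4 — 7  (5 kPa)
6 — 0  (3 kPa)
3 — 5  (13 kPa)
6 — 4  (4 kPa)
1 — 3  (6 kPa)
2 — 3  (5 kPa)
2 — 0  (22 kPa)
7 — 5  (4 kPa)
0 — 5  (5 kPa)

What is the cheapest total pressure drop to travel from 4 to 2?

17 kPa

Candidate routes:
4 - 7 - 5 - 2: 5+4+8 = 17
4 - 6 - 0 - 5 - 2: 4+3+5+8 = 20
4 - 6 - 3 - 2: 4+15+5 = 24
4 - 7 - 5 - 3 - 2: 5+4+13+5 = 27
Cheapest is 4 - 7 - 5 - 2 at 17 kPa.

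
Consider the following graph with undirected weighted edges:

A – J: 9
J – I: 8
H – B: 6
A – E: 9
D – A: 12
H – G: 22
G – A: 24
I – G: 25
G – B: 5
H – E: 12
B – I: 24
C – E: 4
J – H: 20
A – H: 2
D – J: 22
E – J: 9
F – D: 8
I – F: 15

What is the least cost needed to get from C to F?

33

Compare a few routes:
C → E → A → D → F: 4+9+12+8 = 33
C → E → J → I → F: 4+9+8+15 = 36
C → E → H → A → D → F: 4+12+2+12+8 = 38
C → E → J → A → D → F: 4+9+9+12+8 = 42
Cheapest is C → E → A → D → F at 33.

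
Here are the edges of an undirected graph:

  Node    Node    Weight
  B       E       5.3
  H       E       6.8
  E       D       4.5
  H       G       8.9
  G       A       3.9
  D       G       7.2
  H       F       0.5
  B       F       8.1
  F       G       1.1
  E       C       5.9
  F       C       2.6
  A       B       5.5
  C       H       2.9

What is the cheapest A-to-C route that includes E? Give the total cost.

16.7

Best A to E: A → B → E costing 10.8
Best E to C: E → C costing 5.9
Total via E: 10.8 + 5.9 = 16.7.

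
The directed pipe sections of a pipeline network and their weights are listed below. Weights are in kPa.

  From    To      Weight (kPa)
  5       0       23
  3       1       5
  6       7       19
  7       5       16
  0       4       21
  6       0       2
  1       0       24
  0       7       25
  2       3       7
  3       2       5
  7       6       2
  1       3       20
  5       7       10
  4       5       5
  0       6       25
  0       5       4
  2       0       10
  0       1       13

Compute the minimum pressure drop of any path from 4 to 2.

Running Dijkstra from 4:
4: 0
5: 5  (via 4)
7: 15  (via 5)
6: 17  (via 7)
0: 19  (via 6)
1: 32  (via 0)
3: 52  (via 1)
2: 57  (via 3)
Shortest route: 4 → 5 → 7 → 6 → 0 → 1 → 3 → 2 = 57 kPa.

57 kPa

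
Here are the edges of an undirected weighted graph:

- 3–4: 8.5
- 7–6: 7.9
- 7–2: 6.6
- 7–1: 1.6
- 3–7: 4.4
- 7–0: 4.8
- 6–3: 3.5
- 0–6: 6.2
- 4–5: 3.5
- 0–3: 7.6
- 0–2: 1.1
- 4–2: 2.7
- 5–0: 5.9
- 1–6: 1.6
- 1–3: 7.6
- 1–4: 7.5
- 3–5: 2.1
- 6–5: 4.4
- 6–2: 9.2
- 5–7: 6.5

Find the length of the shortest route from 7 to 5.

Settle nodes by increasing distance from 7:
7: 0
1: 1.6  (via 7)
6: 3.2  (via 1)
3: 4.4  (via 7)
0: 4.8  (via 7)
2: 5.9  (via 0)
5: 6.5  (via 7)
Shortest route: 7 → 5 = 6.5.

6.5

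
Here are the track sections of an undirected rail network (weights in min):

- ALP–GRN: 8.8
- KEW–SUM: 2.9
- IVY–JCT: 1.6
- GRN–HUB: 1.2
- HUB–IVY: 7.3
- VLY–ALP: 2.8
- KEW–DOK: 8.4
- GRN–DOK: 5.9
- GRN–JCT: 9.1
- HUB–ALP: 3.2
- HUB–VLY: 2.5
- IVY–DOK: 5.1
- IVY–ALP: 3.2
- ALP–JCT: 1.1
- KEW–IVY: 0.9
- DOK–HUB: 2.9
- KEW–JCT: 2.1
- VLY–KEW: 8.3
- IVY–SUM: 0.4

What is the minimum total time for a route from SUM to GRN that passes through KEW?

Best SUM to KEW: SUM → IVY → KEW costing 1.3
Best KEW to GRN: KEW → JCT → ALP → HUB → GRN costing 7.6
Total via KEW: 1.3 + 7.6 = 8.9 min.

8.9 min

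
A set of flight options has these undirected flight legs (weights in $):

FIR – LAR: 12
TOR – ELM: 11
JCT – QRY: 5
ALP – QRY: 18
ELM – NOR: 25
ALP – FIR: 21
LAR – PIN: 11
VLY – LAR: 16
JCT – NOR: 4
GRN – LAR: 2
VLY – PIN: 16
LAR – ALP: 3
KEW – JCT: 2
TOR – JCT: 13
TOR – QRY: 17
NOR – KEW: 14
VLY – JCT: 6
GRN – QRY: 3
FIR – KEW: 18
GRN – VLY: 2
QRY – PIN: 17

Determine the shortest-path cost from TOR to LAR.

$22

Enumerating some paths:
TOR–QRY–GRN–LAR: 17+3+2 = 22
TOR–JCT–VLY–GRN–LAR: 13+6+2+2 = 23
TOR–QRY–JCT–VLY–GRN–LAR: 17+5+6+2+2 = 32
TOR–JCT–QRY–GRN–LAR: 13+5+3+2 = 23
The minimum is $22 via TOR–QRY–GRN–LAR.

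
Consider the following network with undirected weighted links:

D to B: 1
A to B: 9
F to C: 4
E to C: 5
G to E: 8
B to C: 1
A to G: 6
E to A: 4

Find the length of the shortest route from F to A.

Running Dijkstra from F:
F: 0
C: 4  (via F)
B: 5  (via C)
D: 6  (via B)
E: 9  (via C)
A: 13  (via E)
Shortest route: F–C–E–A = 13.

13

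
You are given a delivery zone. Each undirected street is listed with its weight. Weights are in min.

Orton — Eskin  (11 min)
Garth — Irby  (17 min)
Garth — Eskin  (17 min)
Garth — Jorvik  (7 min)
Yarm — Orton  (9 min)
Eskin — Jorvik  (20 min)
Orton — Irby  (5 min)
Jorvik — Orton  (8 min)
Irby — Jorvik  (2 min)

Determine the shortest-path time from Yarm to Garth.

23 min

Running Dijkstra from Yarm:
Yarm: 0
Orton: 9  (via Yarm)
Irby: 14  (via Orton)
Jorvik: 16  (via Irby)
Eskin: 20  (via Orton)
Garth: 23  (via Jorvik)
Shortest route: Yarm → Orton → Irby → Jorvik → Garth = 23 min.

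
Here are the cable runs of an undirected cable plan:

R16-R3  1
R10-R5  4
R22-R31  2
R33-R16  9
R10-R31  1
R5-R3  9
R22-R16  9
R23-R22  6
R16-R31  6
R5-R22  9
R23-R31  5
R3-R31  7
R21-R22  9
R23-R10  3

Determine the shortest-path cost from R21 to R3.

18

Settle nodes by increasing distance from R21:
R21: 0
R22: 9  (via R21)
R31: 11  (via R22)
R10: 12  (via R31)
R23: 15  (via R22)
R5: 16  (via R10)
R16: 17  (via R31)
R3: 18  (via R31)
Shortest route: R21 → R22 → R31 → R3 = 18.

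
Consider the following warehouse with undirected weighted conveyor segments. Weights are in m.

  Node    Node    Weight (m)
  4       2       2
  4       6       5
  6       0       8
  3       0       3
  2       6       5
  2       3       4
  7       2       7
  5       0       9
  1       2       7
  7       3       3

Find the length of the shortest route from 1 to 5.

23 m

Running Dijkstra from 1:
1: 0
2: 7  (via 1)
4: 9  (via 2)
3: 11  (via 2)
6: 12  (via 2)
0: 14  (via 3)
7: 14  (via 2)
5: 23  (via 0)
Shortest route: 1 → 2 → 3 → 0 → 5 = 23 m.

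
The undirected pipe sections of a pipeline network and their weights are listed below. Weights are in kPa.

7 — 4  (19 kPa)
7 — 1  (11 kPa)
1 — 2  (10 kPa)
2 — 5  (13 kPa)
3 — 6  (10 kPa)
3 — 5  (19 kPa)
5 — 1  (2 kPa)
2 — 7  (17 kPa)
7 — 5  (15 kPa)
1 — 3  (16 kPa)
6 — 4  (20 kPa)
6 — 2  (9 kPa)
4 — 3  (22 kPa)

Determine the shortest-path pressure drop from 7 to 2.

Candidate routes:
7–1–2: 11+10 = 21
7–2: 17 = 17
The minimum is 17 kPa via 7–2.

17 kPa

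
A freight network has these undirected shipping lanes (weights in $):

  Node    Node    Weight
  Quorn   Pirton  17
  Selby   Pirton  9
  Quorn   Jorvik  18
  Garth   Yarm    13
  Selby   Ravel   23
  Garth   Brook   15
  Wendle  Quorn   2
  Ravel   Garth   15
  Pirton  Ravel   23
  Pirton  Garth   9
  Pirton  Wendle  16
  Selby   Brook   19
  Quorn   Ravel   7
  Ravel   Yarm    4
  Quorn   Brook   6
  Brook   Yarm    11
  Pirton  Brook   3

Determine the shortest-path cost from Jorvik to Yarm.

Settle nodes by increasing distance from Jorvik:
Jorvik: 0
Quorn: 18  (via Jorvik)
Wendle: 20  (via Quorn)
Brook: 24  (via Quorn)
Ravel: 25  (via Quorn)
Pirton: 27  (via Brook)
Yarm: 29  (via Ravel)
Shortest route: Jorvik → Quorn → Ravel → Yarm = $29.

$29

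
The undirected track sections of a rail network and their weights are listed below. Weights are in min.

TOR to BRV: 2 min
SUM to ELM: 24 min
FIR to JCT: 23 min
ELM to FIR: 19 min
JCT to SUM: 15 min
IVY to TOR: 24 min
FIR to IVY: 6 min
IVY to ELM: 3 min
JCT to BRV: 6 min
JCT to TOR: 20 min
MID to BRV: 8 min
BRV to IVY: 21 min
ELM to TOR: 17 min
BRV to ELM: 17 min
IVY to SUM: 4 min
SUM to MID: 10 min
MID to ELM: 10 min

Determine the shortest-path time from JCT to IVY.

19 min

Settle nodes by increasing distance from JCT:
JCT: 0
BRV: 6  (via JCT)
TOR: 8  (via BRV)
MID: 14  (via BRV)
SUM: 15  (via JCT)
IVY: 19  (via SUM)
Shortest route: JCT → SUM → IVY = 19 min.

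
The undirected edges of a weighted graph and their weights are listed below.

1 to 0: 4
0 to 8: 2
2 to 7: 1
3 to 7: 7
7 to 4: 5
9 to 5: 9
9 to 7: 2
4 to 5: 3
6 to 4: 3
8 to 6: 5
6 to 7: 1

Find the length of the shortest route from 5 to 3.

14

Compare a few routes:
5 - 4 - 6 - 7 - 3: 3+3+1+7 = 14
5 - 9 - 7 - 3: 9+2+7 = 18
5 - 4 - 7 - 3: 3+5+7 = 15
Cheapest is 5 - 4 - 6 - 7 - 3 at 14.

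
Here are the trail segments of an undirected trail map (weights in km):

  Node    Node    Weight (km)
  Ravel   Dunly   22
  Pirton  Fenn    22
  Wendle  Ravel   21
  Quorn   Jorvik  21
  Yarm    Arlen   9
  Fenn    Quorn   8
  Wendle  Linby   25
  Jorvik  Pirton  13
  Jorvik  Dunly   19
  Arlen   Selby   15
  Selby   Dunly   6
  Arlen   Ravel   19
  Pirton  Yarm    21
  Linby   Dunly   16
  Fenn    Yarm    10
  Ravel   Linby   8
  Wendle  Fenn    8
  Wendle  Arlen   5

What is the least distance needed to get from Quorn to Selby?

Candidate routes:
Quorn–Fenn–Wendle–Arlen–Selby: 8+8+5+15 = 36
Quorn–Fenn–Yarm–Arlen–Selby: 8+10+9+15 = 42
Cheapest is Quorn–Fenn–Wendle–Arlen–Selby at 36 km.

36 km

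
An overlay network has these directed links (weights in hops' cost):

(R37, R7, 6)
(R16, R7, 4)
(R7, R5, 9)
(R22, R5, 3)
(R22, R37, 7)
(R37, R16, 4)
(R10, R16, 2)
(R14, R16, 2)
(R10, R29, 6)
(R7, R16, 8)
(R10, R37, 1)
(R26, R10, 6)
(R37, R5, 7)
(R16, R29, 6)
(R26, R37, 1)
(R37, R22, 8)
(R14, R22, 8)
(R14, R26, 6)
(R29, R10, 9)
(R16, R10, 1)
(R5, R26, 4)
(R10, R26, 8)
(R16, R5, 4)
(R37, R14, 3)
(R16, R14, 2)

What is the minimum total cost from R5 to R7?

11 hops' cost

Settle nodes by increasing distance from R5:
R5: 0
R26: 4  (via R5)
R37: 5  (via R26)
R14: 8  (via R37)
R16: 9  (via R37)
R10: 10  (via R26)
R7: 11  (via R37)
Shortest route: R5–R26–R37–R7 = 11 hops' cost.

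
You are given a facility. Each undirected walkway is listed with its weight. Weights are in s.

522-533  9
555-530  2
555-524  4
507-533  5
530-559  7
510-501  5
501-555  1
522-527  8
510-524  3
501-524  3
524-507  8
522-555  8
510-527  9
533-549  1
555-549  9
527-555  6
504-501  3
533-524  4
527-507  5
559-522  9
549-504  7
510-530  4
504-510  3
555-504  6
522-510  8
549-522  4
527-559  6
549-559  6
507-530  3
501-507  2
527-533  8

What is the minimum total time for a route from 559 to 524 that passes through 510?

14 s

Best 559 to 510: 559–530–510 costing 11
Shortest 510→524: 510–524 = 3
Total via 510: 11 + 3 = 14 s.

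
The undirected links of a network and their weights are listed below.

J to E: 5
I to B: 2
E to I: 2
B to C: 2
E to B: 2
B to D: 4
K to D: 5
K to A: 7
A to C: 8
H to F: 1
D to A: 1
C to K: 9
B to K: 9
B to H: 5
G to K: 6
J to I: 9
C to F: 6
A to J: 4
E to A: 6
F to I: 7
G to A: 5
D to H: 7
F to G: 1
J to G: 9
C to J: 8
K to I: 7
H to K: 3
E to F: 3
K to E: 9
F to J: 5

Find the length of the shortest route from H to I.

Running Dijkstra from H:
H: 0
F: 1  (via H)
G: 2  (via F)
K: 3  (via H)
E: 4  (via F)
B: 5  (via H)
I: 6  (via E)
Shortest route: H–F–E–I = 6.

6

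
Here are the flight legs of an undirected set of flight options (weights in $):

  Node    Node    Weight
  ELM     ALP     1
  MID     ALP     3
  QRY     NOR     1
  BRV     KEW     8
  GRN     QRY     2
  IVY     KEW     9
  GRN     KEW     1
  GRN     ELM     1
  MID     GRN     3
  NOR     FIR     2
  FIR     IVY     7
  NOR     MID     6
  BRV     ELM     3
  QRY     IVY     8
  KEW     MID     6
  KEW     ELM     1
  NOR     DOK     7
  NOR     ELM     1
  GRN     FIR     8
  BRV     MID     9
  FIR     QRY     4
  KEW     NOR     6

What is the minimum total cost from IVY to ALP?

$11

Compare a few routes:
IVY → FIR → NOR → ELM → ALP: 7+2+1+1 = 11
IVY → KEW → GRN → ELM → ALP: 9+1+1+1 = 12
Cheapest is IVY → FIR → NOR → ELM → ALP at $11.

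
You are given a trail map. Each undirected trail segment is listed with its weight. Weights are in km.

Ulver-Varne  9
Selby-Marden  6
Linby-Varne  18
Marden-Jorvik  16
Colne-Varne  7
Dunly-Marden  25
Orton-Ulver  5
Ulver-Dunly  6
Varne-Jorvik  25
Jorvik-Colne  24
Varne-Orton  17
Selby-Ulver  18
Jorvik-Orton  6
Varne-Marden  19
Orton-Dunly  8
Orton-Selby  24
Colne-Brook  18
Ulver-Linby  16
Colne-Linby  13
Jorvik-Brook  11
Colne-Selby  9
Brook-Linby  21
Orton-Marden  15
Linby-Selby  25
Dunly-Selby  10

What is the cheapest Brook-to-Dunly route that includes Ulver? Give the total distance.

28 km

Best Brook to Ulver: Brook–Jorvik–Orton–Ulver costing 22
Best Ulver to Dunly: Ulver–Dunly costing 6
Total via Ulver: 22 + 6 = 28 km.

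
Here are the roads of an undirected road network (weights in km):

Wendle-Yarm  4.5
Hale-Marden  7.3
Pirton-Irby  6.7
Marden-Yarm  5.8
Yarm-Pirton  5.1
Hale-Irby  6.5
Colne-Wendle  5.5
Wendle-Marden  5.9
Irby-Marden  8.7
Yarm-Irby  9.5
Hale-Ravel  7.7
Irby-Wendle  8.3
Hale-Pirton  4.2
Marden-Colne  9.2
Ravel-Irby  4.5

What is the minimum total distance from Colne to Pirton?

15.1 km

Settle nodes by increasing distance from Colne:
Colne: 0
Wendle: 5.5  (via Colne)
Marden: 9.2  (via Colne)
Yarm: 10  (via Wendle)
Irby: 13.8  (via Wendle)
Pirton: 15.1  (via Yarm)
Shortest route: Colne → Wendle → Yarm → Pirton = 15.1 km.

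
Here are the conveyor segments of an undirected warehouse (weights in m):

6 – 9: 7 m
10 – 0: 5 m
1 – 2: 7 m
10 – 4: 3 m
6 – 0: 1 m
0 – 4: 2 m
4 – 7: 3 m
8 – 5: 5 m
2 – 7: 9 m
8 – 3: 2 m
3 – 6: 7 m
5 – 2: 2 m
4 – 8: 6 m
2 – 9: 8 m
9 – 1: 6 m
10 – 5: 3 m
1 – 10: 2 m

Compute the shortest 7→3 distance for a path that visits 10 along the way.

Shortest 7→10: 7–4–10 = 6
Best 10 to 3: 10–5–8–3 costing 10
Total via 10: 6 + 10 = 16 m.

16 m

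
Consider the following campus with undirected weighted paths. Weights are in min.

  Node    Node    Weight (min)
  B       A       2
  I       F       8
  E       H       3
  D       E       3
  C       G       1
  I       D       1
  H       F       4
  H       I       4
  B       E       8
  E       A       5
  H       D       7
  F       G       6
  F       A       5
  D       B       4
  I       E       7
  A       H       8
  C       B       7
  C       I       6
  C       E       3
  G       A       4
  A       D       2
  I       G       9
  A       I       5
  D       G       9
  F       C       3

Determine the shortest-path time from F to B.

Candidate routes:
F–C–B: 3+7 = 10
F–C–G–A–B: 3+1+4+2 = 10
F–A–B: 5+2 = 7
Cheapest is F–A–B at 7 min.

7 min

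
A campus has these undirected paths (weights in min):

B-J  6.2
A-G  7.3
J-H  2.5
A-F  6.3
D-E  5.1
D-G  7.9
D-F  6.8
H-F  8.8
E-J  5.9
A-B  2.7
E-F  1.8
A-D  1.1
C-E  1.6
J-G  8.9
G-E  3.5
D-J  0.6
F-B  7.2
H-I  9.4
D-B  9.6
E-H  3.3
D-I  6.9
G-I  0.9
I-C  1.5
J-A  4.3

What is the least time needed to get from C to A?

Compare a few routes:
C → I → D → A: 1.5+6.9+1.1 = 9.5
C → E → H → J → D → A: 1.6+3.3+2.5+0.6+1.1 = 9.1
C → E → D → A: 1.6+5.1+1.1 = 7.8
C → E → J → D → A: 1.6+5.9+0.6+1.1 = 9.2
The minimum is 7.8 min via C → E → D → A.

7.8 min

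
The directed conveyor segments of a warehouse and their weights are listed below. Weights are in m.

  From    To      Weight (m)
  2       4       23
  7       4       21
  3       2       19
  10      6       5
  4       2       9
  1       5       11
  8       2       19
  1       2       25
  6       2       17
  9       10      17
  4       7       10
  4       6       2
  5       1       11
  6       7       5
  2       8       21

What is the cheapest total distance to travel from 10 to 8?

43 m

Settle nodes by increasing distance from 10:
10: 0
6: 5  (via 10)
7: 10  (via 6)
2: 22  (via 6)
4: 31  (via 7)
8: 43  (via 2)
Shortest route: 10–6–2–8 = 43 m.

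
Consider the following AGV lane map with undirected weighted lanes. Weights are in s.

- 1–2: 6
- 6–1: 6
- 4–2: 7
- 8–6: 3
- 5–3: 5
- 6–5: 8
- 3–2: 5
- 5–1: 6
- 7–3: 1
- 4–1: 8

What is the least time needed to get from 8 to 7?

17 s

Shortest distances from 8:
8: 0
6: 3  (via 8)
1: 9  (via 6)
5: 11  (via 6)
2: 15  (via 1)
3: 16  (via 5)
4: 17  (via 1)
7: 17  (via 3)
Shortest route: 8–6–5–3–7 = 17 s.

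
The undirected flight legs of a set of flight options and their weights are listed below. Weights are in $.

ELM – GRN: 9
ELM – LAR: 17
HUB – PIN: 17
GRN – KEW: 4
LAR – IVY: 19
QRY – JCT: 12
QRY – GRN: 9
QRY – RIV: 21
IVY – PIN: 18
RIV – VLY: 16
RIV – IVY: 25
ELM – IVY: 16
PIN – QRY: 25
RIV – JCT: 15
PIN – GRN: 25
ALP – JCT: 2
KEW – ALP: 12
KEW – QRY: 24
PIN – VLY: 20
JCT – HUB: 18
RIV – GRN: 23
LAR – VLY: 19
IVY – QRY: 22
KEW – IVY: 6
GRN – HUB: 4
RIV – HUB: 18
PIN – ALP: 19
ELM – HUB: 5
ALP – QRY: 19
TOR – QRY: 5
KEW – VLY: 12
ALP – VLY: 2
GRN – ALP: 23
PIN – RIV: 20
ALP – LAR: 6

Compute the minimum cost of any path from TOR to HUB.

$18

Running Dijkstra from TOR:
TOR: 0
QRY: 5  (via TOR)
GRN: 14  (via QRY)
JCT: 17  (via QRY)
KEW: 18  (via GRN)
HUB: 18  (via GRN)
Shortest route: TOR–QRY–GRN–HUB = $18.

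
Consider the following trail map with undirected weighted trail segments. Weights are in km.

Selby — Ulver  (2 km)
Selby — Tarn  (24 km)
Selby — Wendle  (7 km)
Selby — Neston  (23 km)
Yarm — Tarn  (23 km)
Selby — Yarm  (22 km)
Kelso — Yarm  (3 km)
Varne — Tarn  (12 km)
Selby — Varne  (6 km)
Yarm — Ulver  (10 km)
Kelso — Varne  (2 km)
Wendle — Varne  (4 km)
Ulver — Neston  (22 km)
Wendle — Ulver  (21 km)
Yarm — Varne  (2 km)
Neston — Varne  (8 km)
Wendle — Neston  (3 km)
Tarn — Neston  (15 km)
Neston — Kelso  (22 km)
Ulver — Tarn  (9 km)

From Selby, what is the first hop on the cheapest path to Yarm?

Candidate routes:
Selby - Varne - Kelso - Yarm: 6+2+3 = 11
Selby - Varne - Yarm: 6+2 = 8
The minimum is 8 km via Selby - Varne - Yarm.
So from Selby the first move is to Varne.

Varne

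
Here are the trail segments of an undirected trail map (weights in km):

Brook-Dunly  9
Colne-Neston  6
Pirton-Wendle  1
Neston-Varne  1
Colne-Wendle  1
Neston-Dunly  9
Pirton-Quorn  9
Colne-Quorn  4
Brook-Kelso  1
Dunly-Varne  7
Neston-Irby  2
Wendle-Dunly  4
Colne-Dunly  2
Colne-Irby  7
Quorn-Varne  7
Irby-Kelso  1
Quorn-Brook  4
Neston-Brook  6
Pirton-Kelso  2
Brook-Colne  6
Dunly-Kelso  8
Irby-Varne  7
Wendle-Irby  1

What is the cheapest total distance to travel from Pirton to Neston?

Compare a few routes:
Pirton → Wendle → Irby → Neston: 1+1+2 = 4
Pirton → Kelso → Irby → Neston: 2+1+2 = 5
The minimum is 4 km via Pirton → Wendle → Irby → Neston.

4 km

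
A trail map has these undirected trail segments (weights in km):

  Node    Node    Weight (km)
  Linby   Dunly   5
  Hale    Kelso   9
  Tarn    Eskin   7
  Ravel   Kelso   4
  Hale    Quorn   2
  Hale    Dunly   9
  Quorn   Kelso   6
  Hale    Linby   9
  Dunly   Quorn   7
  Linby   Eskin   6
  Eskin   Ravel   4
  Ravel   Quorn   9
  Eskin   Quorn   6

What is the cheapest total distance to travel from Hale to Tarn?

Enumerating some paths:
Hale–Linby–Eskin–Tarn: 9+6+7 = 22
Hale–Quorn–Eskin–Tarn: 2+6+7 = 15
The minimum is 15 km via Hale–Quorn–Eskin–Tarn.

15 km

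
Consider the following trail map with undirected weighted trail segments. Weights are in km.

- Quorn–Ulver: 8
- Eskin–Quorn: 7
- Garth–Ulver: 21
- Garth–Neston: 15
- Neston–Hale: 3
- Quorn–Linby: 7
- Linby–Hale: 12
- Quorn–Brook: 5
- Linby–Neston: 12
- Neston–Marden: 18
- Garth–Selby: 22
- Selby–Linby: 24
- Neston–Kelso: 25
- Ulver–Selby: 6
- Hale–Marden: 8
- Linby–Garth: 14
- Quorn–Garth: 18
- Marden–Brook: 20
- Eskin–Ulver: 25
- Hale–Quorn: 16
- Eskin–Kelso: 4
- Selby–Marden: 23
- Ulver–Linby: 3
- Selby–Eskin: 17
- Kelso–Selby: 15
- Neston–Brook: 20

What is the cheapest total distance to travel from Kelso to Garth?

29 km

Enumerating some paths:
Kelso–Eskin–Quorn–Ulver–Linby–Garth: 4+7+8+3+14 = 36
Kelso–Eskin–Quorn–Garth: 4+7+18 = 29
Kelso–Eskin–Quorn–Linby–Garth: 4+7+7+14 = 32
Cheapest is Kelso–Eskin–Quorn–Garth at 29 km.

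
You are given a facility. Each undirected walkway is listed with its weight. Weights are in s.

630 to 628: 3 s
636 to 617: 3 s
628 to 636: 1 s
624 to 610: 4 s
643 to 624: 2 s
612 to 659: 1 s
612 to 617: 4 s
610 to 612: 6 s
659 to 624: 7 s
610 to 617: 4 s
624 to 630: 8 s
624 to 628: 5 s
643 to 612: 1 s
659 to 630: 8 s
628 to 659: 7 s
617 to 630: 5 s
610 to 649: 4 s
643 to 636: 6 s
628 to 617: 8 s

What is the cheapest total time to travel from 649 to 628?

12 s

Shortest distances from 649:
649: 0
610: 4  (via 649)
624: 8  (via 610)
617: 8  (via 610)
643: 10  (via 624)
612: 10  (via 610)
636: 11  (via 617)
659: 11  (via 612)
628: 12  (via 636)
Shortest route: 649–610–617–636–628 = 12 s.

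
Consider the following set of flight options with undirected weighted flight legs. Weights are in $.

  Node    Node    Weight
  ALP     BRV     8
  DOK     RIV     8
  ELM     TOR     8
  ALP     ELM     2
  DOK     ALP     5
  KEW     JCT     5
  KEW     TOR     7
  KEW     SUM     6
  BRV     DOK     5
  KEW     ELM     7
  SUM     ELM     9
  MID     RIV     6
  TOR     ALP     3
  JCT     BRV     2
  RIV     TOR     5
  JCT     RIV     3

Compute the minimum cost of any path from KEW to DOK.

Settle nodes by increasing distance from KEW:
KEW: 0
JCT: 5  (via KEW)
SUM: 6  (via KEW)
ELM: 7  (via KEW)
BRV: 7  (via JCT)
TOR: 7  (via KEW)
RIV: 8  (via JCT)
ALP: 9  (via ELM)
DOK: 12  (via BRV)
Shortest route: KEW → JCT → BRV → DOK = $12.

$12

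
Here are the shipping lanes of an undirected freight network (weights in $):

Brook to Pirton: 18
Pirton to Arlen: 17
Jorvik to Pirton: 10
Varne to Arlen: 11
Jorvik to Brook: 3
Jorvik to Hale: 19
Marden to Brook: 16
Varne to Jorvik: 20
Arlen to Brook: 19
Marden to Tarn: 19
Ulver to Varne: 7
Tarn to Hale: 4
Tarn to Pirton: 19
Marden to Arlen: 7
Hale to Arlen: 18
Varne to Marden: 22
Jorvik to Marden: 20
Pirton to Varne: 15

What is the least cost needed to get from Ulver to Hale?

$36

Settle nodes by increasing distance from Ulver:
Ulver: 0
Varne: 7  (via Ulver)
Arlen: 18  (via Varne)
Pirton: 22  (via Varne)
Marden: 25  (via Arlen)
Jorvik: 27  (via Varne)
Brook: 30  (via Jorvik)
Hale: 36  (via Arlen)
Shortest route: Ulver–Varne–Arlen–Hale = $36.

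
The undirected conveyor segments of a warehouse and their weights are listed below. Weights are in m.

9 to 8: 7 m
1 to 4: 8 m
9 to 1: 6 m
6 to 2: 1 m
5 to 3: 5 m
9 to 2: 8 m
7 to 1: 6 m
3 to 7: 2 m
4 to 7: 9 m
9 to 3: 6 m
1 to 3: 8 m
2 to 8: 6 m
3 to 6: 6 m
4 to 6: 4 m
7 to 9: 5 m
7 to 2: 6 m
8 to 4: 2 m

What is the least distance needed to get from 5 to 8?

Candidate routes:
5 → 3 → 7 → 4 → 8: 5+2+9+2 = 18
5 → 3 → 6 → 4 → 8: 5+6+4+2 = 17
5 → 3 → 9 → 8: 5+6+7 = 18
5 → 3 → 6 → 2 → 8: 5+6+1+6 = 18
The minimum is 17 m via 5 → 3 → 6 → 4 → 8.

17 m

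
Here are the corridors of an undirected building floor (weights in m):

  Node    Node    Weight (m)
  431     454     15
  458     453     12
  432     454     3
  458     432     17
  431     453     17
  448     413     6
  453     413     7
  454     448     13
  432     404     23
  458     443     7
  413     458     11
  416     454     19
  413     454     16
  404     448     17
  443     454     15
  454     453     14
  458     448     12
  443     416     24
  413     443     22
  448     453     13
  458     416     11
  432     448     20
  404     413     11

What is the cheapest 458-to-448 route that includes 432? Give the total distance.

33 m

Shortest 458→432: 458–432 = 17
Shortest 432→448: 432–454–448 = 16
Total via 432: 17 + 16 = 33 m.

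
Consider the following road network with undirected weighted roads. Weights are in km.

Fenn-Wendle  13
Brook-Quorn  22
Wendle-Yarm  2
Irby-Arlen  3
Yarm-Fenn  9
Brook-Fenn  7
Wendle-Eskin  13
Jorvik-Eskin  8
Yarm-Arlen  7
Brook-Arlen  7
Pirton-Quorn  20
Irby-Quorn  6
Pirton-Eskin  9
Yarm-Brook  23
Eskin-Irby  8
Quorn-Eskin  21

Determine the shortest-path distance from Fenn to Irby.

17 km

Compare a few routes:
Fenn → Brook → Arlen → Irby: 7+7+3 = 17
Fenn → Yarm → Arlen → Irby: 9+7+3 = 19
Fenn → Wendle → Yarm → Arlen → Irby: 13+2+7+3 = 25
Fenn → Yarm → Wendle → Eskin → Irby: 9+2+13+8 = 32
The minimum is 17 km via Fenn → Brook → Arlen → Irby.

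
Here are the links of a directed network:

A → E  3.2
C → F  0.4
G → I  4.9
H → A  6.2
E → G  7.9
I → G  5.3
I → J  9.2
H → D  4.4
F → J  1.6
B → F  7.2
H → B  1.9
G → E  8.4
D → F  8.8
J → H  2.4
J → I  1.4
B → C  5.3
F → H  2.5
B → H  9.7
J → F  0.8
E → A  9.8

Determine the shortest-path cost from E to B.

Compare a few routes:
E - G - I - J - H - B: 7.9+4.9+9.2+2.4+1.9 = 26.3
E - G - I - J - F - H - B: 7.9+4.9+9.2+0.8+2.5+1.9 = 27.2
Cheapest is E - G - I - J - H - B at 26.3.

26.3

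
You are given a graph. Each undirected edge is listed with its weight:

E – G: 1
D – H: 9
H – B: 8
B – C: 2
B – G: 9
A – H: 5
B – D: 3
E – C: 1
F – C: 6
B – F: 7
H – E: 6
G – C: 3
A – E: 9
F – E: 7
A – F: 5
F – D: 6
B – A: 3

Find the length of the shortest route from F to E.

7

Enumerating some paths:
F–E: 7 = 7
F–A–B–C–E: 5+3+2+1 = 11
F–C–G–E: 6+3+1 = 10
F–B–C–E: 7+2+1 = 10
The minimum is 7 via F–E.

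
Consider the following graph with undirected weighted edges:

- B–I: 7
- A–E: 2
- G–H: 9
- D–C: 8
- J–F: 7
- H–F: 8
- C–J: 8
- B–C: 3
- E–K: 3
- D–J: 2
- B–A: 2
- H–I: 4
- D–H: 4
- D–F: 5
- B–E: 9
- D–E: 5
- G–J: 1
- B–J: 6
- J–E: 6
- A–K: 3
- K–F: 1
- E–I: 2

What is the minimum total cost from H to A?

Running Dijkstra from H:
H: 0
D: 4  (via H)
I: 4  (via H)
E: 6  (via I)
J: 6  (via D)
G: 7  (via J)
A: 8  (via E)
Shortest route: H → I → E → A = 8.

8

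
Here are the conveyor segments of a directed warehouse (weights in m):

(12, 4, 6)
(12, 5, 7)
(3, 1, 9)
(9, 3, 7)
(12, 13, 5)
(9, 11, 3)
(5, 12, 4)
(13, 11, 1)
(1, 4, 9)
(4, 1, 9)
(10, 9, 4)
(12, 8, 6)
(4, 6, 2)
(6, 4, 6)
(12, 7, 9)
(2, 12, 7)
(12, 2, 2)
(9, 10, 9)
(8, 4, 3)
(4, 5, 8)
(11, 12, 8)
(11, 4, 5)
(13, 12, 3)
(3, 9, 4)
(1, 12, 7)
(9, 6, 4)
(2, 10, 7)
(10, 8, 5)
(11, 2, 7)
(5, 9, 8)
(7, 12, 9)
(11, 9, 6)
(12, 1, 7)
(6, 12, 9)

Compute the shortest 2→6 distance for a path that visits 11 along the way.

20 m

Shortest 2→11: 2 → 12 → 13 → 11 = 13
Best 11 to 6: 11 → 4 → 6 costing 7
Total via 11: 13 + 7 = 20 m.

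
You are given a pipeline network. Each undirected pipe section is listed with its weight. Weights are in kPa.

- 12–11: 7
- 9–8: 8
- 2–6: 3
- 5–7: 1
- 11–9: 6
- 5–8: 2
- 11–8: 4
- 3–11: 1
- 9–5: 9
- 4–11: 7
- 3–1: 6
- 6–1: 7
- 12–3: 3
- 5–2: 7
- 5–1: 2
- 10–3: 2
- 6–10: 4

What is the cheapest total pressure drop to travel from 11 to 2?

Enumerating some paths:
11 → 3 → 1 → 5 → 2: 1+6+2+7 = 16
11 → 8 → 5 → 2: 4+2+7 = 13
11 → 3 → 10 → 6 → 2: 1+2+4+3 = 10
Cheapest is 11 → 3 → 10 → 6 → 2 at 10 kPa.

10 kPa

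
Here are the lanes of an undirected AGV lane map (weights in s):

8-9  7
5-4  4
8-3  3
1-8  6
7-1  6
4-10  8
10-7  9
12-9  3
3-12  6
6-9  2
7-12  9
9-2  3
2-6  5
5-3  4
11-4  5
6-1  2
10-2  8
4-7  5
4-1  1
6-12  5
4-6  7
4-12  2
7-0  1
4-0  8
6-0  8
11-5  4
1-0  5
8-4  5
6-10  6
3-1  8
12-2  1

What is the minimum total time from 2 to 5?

Enumerating some paths:
2 - 12 - 3 - 5: 1+6+4 = 11
2 - 12 - 4 - 5: 1+2+4 = 7
Cheapest is 2 - 12 - 4 - 5 at 7 s.

7 s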